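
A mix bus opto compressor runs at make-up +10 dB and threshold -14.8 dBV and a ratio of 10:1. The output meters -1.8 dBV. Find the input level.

Before make-up, the level was -1.8 − 10 = -11.8 dBV.
The compressed level sits -11.8 − (-14.8) = 3 dB over threshold.
Input overshoot = R × output overshoot = 30 dB → input = -14.8 + 30 = 15.2 dBV.

15.2 dBV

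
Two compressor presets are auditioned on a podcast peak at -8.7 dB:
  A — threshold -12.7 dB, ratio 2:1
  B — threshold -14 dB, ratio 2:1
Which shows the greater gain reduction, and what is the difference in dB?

B, by 0.65 dB

A: GR = 4 − 4/2 = 2 dB.
B: GR = 5.3 − 5.3/2 = 2.65 dB.
B applies 0.65 dB more gain reduction.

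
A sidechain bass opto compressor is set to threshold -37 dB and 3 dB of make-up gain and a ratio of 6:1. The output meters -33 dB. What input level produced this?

Remove make-up: -33 − 3 = -36 dB.
That's 1 dB above the -37 dB threshold.
Undo the ratio: input overshoot = 1 × 6 = 6 dB, giving input = -31 dB.

-31 dB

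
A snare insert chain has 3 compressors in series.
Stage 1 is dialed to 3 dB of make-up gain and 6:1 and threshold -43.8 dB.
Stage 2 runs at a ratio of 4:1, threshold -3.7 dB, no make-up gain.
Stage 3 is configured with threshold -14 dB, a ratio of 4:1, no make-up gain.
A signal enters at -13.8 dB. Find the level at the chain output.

Stage 1: overshoot 30 dB → 30/6 = 5 dB → -38.8 dB; +3 dB make-up → -35.8 dB.
Stage 2: below threshold (-35.8 ≤ -3.7); passes unchanged; output -35.8 dB.
Stage 3: -35.8 dB ≤ -14 dB, so stage 3 doesn't engage; output -35.8 dB.

-35.8 dB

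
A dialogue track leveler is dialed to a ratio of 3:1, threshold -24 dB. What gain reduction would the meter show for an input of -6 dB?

12 dB

The signal is 18 dB above threshold.
At 3:1, output sits 18/3 = 6 dB above threshold.
GR = overshoot in − overshoot out = 18 − 6 = 12 dB.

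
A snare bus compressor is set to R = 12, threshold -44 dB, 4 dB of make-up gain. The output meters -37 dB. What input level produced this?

Before make-up, the level was -37 − 4 = -41 dB.
Post-compression overshoot = -41 − (-44) = 3 dB.
Undo the ratio: input overshoot = 3 × 12 = 36 dB, giving input = -8 dB.

-8 dB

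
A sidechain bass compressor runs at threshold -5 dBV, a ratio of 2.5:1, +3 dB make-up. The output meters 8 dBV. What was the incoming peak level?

Stripping the +3 dB make-up gives 5 dBV at the gain stage.
The compressed level sits 5 − (-5) = 10 dB over threshold.
Input overshoot = R × output overshoot = 25 dB → input = -5 + 25 = 20 dBV.

20 dBV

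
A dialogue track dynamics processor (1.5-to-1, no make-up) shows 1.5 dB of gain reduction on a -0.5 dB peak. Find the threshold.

-5 dB

Let T be the threshold. Output overshoot = (input overshoot)/R, so -2 − T = (-0.5 − T)/1.5.
1.5·(-2 − T) = -0.5 − T → 0.5·T = -3 − (-0.5) = -2.5.
T = -2.5/0.5 = -5 dB.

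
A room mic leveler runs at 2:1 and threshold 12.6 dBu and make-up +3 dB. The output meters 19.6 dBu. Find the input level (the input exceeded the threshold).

Stripping the +3 dB make-up gives 16.6 dBu at the gain stage.
The compressed level sits 16.6 − 12.6 = 4 dB over threshold.
Input overshoot = R × output overshoot = 8 dB → input = 12.6 + 8 = 20.6 dBu.

20.6 dBu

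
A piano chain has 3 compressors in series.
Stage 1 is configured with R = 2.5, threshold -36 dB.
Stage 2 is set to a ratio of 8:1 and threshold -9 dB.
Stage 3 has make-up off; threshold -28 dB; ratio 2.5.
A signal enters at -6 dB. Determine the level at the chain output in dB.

-26.4 dB

Stage 1: -6 dB is 30 dB over -36 dB; at 2.5:1 that becomes 12 dB over, giving -24 dB.
Stage 2: -24 dB is at or below the -9 dB threshold — no compression; output -24 dB.
Stage 3: 4 dB above -28 dB, reduced 2.5:1 to 1.6 dB above → -26.4 dB.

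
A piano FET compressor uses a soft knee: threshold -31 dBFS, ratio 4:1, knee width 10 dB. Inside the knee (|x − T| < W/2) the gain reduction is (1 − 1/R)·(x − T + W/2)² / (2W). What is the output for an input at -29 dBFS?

x − T + W/2 = -29 − (-31) + 5 = 7.
GR = (1 − 1/4) × 7² / 20 = 0.75 × 49 / 20 = 1.8375 dB.
Output = -29 − 1.8375 = -30.8375 dBFS.

-30.8375 dBFS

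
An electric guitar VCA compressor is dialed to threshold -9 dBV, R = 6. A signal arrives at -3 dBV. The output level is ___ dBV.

-8 dBV

Overshoot: -3 − (-9) = 6 dB.
The 6 dB excess becomes 1 dB after 6:1 reduction.
So the level is -9 + 1 = -8 dBV.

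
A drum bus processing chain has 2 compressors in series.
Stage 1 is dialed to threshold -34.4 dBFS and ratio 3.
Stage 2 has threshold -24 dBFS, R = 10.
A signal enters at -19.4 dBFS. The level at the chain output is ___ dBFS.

Stage 1: -19.4 dBFS is 15 dB over -34.4 dBFS; at 3:1 that becomes 5 dB over, giving -29.4 dBFS.
Stage 2: -29.4 dBFS is at or below the -24 dBFS threshold — no compression; output -29.4 dBFS.

-29.4 dBFS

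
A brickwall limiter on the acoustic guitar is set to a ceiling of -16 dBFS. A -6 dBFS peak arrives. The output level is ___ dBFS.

The limiter clamps the peak to its -16 dBFS ceiling.

-16 dBFS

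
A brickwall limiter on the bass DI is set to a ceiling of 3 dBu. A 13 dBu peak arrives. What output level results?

3 dBu

A brickwall limiter is an ∞:1 compressor: any input above the ceiling is clamped to 3 dBu.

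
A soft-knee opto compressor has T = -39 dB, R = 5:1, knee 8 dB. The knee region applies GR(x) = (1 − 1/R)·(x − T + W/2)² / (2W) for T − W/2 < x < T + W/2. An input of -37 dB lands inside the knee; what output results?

-38.8 dB

x − T + W/2 = -37 − (-39) + 4 = 6.
GR = (1 − 1/5) × 6² / 16 = 0.8 × 36 / 16 = 1.8 dB.
Output = -37 − 1.8 = -38.8 dB.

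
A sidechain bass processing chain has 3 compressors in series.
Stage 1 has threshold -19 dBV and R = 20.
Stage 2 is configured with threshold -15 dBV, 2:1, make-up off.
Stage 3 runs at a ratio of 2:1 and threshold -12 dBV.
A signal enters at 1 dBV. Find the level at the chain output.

-18 dBV

Stage 1: 1 dBV is 20 dB over -19 dBV; at 20:1 that becomes 1 dB over, giving -18 dBV.
Stage 2: below threshold (-18 ≤ -15); passes unchanged; output -18 dBV.
Stage 3: -18 dBV is at or below the -12 dBV threshold — no compression; output -18 dBV.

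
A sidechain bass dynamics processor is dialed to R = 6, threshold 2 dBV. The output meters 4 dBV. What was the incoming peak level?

The compressed level sits 4 − 2 = 2 dB over threshold.
Input overshoot = R × output overshoot = 12 dB → input = 2 + 12 = 14 dBV.

14 dBV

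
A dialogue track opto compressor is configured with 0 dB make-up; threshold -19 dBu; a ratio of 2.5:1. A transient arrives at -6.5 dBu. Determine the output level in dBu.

-14 dBu

-6.5 dBu sits 12.5 dB over threshold.
At 2.5:1 the overshoot is divided by 2.5, leaving 5 dB above threshold.
So the level is -19 + 5 = -14 dBu.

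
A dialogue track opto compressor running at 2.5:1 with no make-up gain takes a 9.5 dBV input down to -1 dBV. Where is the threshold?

-8 dBV

Gain reduction = 9.5 − (-1) = 10.5 dB; output overshoot = GR / (R − 1) = 10.5 / 1.5 = 7 dB.
Threshold = output − output overshoot = -1 − 7 = -8 dBV.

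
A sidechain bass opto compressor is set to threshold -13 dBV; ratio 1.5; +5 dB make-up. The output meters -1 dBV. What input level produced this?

-2.5 dBV

Remove make-up: -1 − 5 = -6 dBV.
The compressed level sits -6 − (-13) = 7 dB over threshold.
Undo the ratio: input overshoot = 7 × 1.5 = 10.5 dB, giving input = -2.5 dBV.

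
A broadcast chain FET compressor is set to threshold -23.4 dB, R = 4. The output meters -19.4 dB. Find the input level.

That's 4 dB above the -23.4 dB threshold.
Input overshoot = R × output overshoot = 16 dB → input = -23.4 + 16 = -7.4 dB.

-7.4 dB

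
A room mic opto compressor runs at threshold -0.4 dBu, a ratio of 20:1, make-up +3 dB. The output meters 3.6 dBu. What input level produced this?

Remove make-up: 3.6 − 3 = 0.6 dBu.
The compressed level sits 0.6 − (-0.4) = 1 dB over threshold.
Undo the ratio: input overshoot = 1 × 20 = 20 dB, giving input = 19.6 dBu.

19.6 dBu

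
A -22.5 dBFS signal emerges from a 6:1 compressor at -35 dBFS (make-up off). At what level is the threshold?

-37.5 dBFS

Gain reduction = -22.5 − (-35) = 12.5 dB; output overshoot = GR / (R − 1) = 12.5 / 5 = 2.5 dB.
Threshold = output − output overshoot = -35 − 2.5 = -37.5 dBFS.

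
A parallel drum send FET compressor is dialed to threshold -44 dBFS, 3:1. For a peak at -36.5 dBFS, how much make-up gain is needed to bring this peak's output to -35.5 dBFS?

Overshoot 7.5 dB → 7.5/3 = 2.5 dB after compression, so the compressed level is -44 + 2.5 = -41.5 dBFS.
Make-up = target − compressed = -35.5 − (-41.5) = 6 dB.

6 dB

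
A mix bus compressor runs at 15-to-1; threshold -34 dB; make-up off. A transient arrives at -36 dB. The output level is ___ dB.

-36 dB

-36 dB is 2 dB below the -34 dB threshold, so no gain reduction is applied.
Output = input = -36 dB.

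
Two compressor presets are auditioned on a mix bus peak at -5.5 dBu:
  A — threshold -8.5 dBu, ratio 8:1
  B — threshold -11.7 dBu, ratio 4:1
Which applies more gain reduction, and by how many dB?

B, by 2.025 dB

A: overshoot 3 dB → output overshoot 0.375 dB → GR 2.625 dB.
B: overshoot 6.2 dB → output overshoot 1.55 dB → GR 4.65 dB.
B applies 2.025 dB more gain reduction.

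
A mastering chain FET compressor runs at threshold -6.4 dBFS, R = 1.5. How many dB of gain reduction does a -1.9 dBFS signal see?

Overshoot = -1.9 − (-6.4) = 4.5 dB.
A 1.5:1 ratio leaves 3 dB of that excess.
Gain reduction = 4.5 − 3 = 1.5 dB.

1.5 dB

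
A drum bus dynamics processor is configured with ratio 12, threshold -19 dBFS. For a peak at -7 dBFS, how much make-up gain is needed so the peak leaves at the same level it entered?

11 dB

Without make-up, output = threshold + overshoot/12 = -19 + 1 = -18 dBFS.
Gap to target: 11 dB.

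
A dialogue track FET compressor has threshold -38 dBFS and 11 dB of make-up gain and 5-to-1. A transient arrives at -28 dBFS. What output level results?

-25 dBFS

Overshoot: -28 − (-38) = 10 dB.
The 10 dB excess becomes 2 dB after 5:1 reduction.
So the level is -38 + 2 = -36 dBFS; make-up adds 11 dB, giving -25 dBFS.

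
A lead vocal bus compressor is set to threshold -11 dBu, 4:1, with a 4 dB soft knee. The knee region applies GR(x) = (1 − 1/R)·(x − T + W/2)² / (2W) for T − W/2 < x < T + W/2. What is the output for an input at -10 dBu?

x − T + W/2 = -10 − (-11) + 2 = 3.
GR = (1 − 1/4) × 3² / 8 = 0.75 × 9 / 8 = 0.84375 dB.
Output = -10 − 0.84375 = -10.84375 dBu.

-10.84375 dBu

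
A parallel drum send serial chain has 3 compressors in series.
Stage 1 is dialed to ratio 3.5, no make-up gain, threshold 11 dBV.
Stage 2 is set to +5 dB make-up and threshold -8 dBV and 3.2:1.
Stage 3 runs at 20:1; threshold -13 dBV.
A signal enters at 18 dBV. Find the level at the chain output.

-12.171875 dBV

Stage 1: 7 dB above 11 dBV, reduced 3.5:1 to 2 dB above → 13 dBV.
Stage 2: 13 dBV is 21 dB over -8 dBV; at 3.2:1 that becomes 6.5625 dB over, giving -1.4375 dBV; +5 dB make-up → 3.5625 dBV.
Stage 3: 3.5625 dBV is 16.5625 dB over -13 dBV; at 20:1 that becomes 0.828125 dB over, giving -12.171875 dBV.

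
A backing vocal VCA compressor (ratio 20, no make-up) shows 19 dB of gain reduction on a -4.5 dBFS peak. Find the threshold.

Let T be the threshold. Output overshoot = (input overshoot)/R, so -23.5 − T = (-4.5 − T)/20.
20·(-23.5 − T) = -4.5 − T → 19·T = -470 − (-4.5) = -465.5.
T = -465.5/19 = -24.5 dBFS.

-24.5 dBFS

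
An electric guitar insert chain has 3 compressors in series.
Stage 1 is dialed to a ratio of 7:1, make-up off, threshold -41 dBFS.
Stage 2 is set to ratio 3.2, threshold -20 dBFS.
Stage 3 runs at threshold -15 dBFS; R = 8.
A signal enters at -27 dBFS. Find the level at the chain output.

Stage 1: 14 dB above -41 dBFS, reduced 7:1 to 2 dB above → -39 dBFS.
Stage 2: below threshold (-39 ≤ -20); passes unchanged; output -39 dBFS.
Stage 3: -39 dBFS is at or below the -15 dBFS threshold — no compression; output -39 dBFS.

-39 dBFS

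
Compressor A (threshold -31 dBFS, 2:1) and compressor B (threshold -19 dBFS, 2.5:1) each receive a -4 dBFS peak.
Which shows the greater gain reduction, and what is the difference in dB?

A, by 4.5 dB

A: 27 dB over, compressed to 13.5 dB over, so 13.5 dB of GR.
B: 15 dB over, compressed to 6 dB over, so 9 dB of GR.
A applies 4.5 dB more gain reduction.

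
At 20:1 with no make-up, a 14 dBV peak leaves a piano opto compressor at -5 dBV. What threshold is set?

Let T be the threshold. Output overshoot = (input overshoot)/R, so -5 − T = (14 − T)/20.
20·(-5 − T) = 14 − T → 19·T = -100 − 14 = -114.
T = -114/19 = -6 dBV.

-6 dBV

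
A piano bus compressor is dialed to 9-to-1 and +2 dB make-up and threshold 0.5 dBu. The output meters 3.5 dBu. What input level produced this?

9.5 dBu

Before make-up, the level was 3.5 − 2 = 1.5 dBu.
That's 1 dB above the 0.5 dBu threshold.
Undo the ratio: input overshoot = 1 × 9 = 9 dB, giving input = 9.5 dBu.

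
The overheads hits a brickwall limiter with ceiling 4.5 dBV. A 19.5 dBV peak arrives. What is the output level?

4.5 dBV

At ∞:1, everything above 4.5 dBV is held at the ceiling.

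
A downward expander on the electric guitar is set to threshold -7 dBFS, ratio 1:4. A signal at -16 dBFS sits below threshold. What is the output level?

Undershoot = (-7) − (-16) = 9 dB.
At 1:4, that expands to 36 dB under threshold.
Output = -7 − 36 = -43 dBFS.

-43 dBFS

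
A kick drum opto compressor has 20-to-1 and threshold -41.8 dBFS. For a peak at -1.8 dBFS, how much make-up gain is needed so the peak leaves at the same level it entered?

38 dB

The peak compresses to -41.8 + 40/20 = -39.8 dBFS.
To reach -1.8 dBFS requires -1.8 − (-39.8) = 38 dB of make-up.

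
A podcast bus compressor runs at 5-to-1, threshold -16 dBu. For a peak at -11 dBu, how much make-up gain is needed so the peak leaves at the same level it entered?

The peak compresses to -16 + 5/5 = -15 dBu.
To reach -11 dBu requires -11 − (-15) = 4 dB of make-up.

4 dB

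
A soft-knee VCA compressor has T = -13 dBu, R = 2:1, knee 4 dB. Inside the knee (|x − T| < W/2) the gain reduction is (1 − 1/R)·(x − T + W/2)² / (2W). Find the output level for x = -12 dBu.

x − T + W/2 = -12 − (-13) + 2 = 3.
GR = (1 − 1/2) × 3² / 8 = 0.5 × 9 / 8 = 0.5625 dB.
Output = -12 − 0.5625 = -12.5625 dBu.

-12.5625 dBu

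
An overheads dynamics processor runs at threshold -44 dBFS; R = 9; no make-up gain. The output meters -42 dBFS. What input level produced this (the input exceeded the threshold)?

That's 2 dB above the -44 dBFS threshold.
Undo the ratio: input overshoot = 2 × 9 = 18 dB, giving input = -26 dBFS.

-26 dBFS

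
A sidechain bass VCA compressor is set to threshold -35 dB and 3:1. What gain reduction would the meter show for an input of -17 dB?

12 dB

Overshoot = -17 − (-35) = 18 dB.
At 3:1, output sits 18/3 = 6 dB above threshold.
Gain reduction = 18 − 6 = 12 dB.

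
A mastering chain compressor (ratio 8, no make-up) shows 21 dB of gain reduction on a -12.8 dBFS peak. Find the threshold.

-36.8 dBFS

Input is 24 dB above T (since output overshoot × R = input overshoot: (-33.8 − T)·8 = -12.8 − T gives T = -36.8 dBFS).
Check: -36.8 + (-12.8 − (-36.8))/8 = -36.8 + 3 = -33.8 dBFS. ✓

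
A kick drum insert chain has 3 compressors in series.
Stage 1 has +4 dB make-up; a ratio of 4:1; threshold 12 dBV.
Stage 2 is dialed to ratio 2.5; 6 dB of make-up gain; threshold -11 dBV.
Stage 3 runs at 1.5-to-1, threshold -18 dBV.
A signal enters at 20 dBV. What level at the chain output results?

-1.6 dBV

Stage 1: overshoot 8 dB → 8/4 = 2 dB → 14 dBV; +4 dB make-up → 18 dBV.
Stage 2: 29 dB above -11 dBV, reduced 2.5:1 to 11.6 dB above → 0.6 dBV; +6 dB make-up → 6.6 dBV.
Stage 3: 6.6 dBV is 24.6 dB over -18 dBV; at 1.5:1 that becomes 16.4 dB over, giving -1.6 dBV.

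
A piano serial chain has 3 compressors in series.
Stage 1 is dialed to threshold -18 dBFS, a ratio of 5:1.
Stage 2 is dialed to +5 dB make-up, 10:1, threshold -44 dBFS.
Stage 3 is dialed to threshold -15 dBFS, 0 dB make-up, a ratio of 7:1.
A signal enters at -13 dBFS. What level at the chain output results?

Stage 1: -13 dBFS is 5 dB over -18 dBFS; at 5:1 that becomes 1 dB over, giving -17 dBFS.
Stage 2: 27 dB above -44 dBFS, reduced 10:1 to 2.7 dB above → -41.3 dBFS; +5 dB make-up → -36.3 dBFS.
Stage 3: -36.3 dBFS is at or below the -15 dBFS threshold — no compression; output -36.3 dBFS.

-36.3 dBFS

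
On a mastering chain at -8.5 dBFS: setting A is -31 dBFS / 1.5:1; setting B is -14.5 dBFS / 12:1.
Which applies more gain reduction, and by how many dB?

A, by 2 dB

A: overshoot 22.5 dB → output overshoot 15 dB → GR 7.5 dB.
B: overshoot 6 dB → output overshoot 0.5 dB → GR 5.5 dB.
Difference: 2 dB in favour of A.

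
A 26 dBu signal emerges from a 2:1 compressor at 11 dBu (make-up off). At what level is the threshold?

Let T be the threshold. Output overshoot = (input overshoot)/R, so 11 − T = (26 − T)/2.
2·(11 − T) = 26 − T → 1·T = 22 − 26 = -4.
T = -4/1 = -4 dBu.

-4 dBu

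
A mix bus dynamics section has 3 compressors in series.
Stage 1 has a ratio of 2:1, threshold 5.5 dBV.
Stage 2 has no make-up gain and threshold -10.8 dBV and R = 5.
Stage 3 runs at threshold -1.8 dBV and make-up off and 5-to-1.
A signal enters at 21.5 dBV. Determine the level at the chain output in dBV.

Stage 1: overshoot 16 dB → 16/2 = 8 dB → 13.5 dBV.
Stage 2: 24.3 dB above -10.8 dBV, reduced 5:1 to 4.86 dB above → -5.94 dBV.
Stage 3: below threshold (-5.94 ≤ -1.8); passes unchanged; output -5.94 dBV.

-5.94 dBV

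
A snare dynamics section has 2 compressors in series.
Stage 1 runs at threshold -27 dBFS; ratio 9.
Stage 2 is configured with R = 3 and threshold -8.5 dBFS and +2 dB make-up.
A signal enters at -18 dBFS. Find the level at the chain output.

Stage 1: overshoot 9 dB → 9/9 = 1 dB → -26 dBFS.
Stage 2: -26 dBFS is at or below the -8.5 dBFS threshold — no compression; make-up brings it to -24 dBFS.

-24 dBFS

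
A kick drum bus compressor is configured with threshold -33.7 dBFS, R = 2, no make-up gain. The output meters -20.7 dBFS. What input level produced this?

That's 13 dB above the -33.7 dBFS threshold.
Undo the ratio: input overshoot = 13 × 2 = 26 dB, giving input = -7.7 dBFS.

-7.7 dBFS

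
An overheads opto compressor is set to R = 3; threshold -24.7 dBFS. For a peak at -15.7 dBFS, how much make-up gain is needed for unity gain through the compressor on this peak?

6 dB

The peak compresses to -24.7 + 9/3 = -21.7 dBFS.
To reach -15.7 dBFS requires -15.7 − (-21.7) = 6 dB of make-up.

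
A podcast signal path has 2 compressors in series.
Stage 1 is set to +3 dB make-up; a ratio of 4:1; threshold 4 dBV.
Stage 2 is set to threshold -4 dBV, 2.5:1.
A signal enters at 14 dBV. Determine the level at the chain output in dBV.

Stage 1: 14 dBV is 10 dB over 4 dBV; at 4:1 that becomes 2.5 dB over, giving 6.5 dBV; +3 dB make-up → 9.5 dBV.
Stage 2: 13.5 dB above -4 dBV, reduced 2.5:1 to 5.4 dB above → 1.4 dBV.

1.4 dBV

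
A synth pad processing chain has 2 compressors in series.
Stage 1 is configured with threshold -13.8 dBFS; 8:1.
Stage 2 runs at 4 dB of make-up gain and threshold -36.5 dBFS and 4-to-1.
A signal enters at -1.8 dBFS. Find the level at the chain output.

-26.45 dBFS

Stage 1: overshoot 12 dB → 12/8 = 1.5 dB → -12.3 dBFS.
Stage 2: -12.3 dBFS is 24.2 dB over -36.5 dBFS; at 4:1 that becomes 6.05 dB over, giving -30.45 dBFS; +4 dB make-up → -26.45 dBFS.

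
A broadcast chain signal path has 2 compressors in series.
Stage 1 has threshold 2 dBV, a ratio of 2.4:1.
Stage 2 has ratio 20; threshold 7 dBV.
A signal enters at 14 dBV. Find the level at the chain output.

7 dBV

Stage 1: 12 dB above 2 dBV, reduced 2.4:1 to 5 dB above → 7 dBV.
Stage 2: below threshold (7 ≤ 7); passes unchanged; output 7 dBV.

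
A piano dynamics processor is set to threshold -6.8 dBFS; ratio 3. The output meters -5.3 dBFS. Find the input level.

-2.3 dBFS

The compressed level sits -5.3 − (-6.8) = 1.5 dB over threshold.
Before 3:1 compression the overshoot was 1.5 × 3 = 4.5 dB, so input = -6.8 + 4.5 = -2.3 dBFS.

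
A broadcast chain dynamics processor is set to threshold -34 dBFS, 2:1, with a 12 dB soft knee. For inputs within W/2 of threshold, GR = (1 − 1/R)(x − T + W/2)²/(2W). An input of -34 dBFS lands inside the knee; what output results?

x − T + W/2 = -34 − (-34) + 6 = 6.
GR = (1 − 1/2) × 6² / 24 = 0.5 × 36 / 24 = 0.75 dB.
Output = -34 − 0.75 = -34.75 dBFS.

-34.75 dBFS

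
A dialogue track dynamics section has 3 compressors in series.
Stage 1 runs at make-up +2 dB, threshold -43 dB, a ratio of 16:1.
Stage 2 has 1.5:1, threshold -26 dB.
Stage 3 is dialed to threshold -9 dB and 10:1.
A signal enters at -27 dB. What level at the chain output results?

-40 dB

Stage 1: overshoot 16 dB → 16/16 = 1 dB → -42 dB; +2 dB make-up → -40 dB.
Stage 2: -40 dB is at or below the -26 dB threshold — no compression; output -40 dB.
Stage 3: -40 dB is at or below the -9 dB threshold — no compression; output -40 dB.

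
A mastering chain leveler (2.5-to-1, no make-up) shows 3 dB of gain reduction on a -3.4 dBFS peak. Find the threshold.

Input is 5 dB above T (since output overshoot × R = input overshoot: (-6.4 − T)·2.5 = -3.4 − T gives T = -8.4 dBFS).
Check: -8.4 + (-3.4 − (-8.4))/2.5 = -8.4 + 2 = -6.4 dBFS. ✓

-8.4 dBFS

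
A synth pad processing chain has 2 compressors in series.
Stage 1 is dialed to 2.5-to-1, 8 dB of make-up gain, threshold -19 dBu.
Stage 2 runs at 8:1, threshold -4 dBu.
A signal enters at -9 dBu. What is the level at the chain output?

Stage 1: overshoot 10 dB → 10/2.5 = 4 dB → -15 dBu; +8 dB make-up → -7 dBu.
Stage 2: below threshold (-7 ≤ -4); passes unchanged; output -7 dBu.

-7 dBu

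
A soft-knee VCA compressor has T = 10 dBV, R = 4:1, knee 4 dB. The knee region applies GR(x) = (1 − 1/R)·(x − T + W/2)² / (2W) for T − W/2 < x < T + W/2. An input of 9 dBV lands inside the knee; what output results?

8.90625 dBV

x − T + W/2 = 9 − 10 + 2 = 1.
GR = (1 − 1/4) × 1² / 8 = 0.75 × 1 / 8 = 0.09375 dB.
Output = 9 − 0.09375 = 8.90625 dBV.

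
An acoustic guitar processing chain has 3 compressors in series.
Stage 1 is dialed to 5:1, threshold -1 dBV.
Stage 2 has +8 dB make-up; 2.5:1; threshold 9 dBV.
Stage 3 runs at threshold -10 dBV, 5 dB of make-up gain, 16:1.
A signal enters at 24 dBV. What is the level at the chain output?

-3.625 dBV

Stage 1: overshoot 25 dB → 25/5 = 5 dB → 4 dBV.
Stage 2: below threshold (4 ≤ 9); passes unchanged; make-up brings it to 12 dBV.
Stage 3: 22 dB above -10 dBV, reduced 16:1 to 1.375 dB above → -8.625 dBV; +5 dB make-up → -3.625 dBV.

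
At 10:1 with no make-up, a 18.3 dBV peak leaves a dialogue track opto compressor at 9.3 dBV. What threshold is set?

Gain reduction = 18.3 − 9.3 = 9 dB; output overshoot = GR / (R − 1) = 9 / 9 = 1 dB.
Threshold = output − output overshoot = 9.3 − 1 = 8.3 dBV.

8.3 dBV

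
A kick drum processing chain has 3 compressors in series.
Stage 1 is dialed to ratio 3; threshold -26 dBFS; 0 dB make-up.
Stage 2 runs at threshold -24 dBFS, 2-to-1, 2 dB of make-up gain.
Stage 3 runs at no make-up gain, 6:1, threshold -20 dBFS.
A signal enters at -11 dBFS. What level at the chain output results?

Stage 1: 15 dB above -26 dBFS, reduced 3:1 to 5 dB above → -21 dBFS.
Stage 2: overshoot 3 dB → 3/2 = 1.5 dB → -22.5 dBFS; +2 dB make-up → -20.5 dBFS.
Stage 3: below threshold (-20.5 ≤ -20); passes unchanged; output -20.5 dBFS.

-20.5 dBFS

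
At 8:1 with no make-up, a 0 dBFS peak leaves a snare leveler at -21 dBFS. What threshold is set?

Gain reduction = 0 − (-21) = 21 dB; output overshoot = GR / (R − 1) = 21 / 7 = 3 dB.
Threshold = output − output overshoot = -21 − 3 = -24 dBFS.

-24 dBFS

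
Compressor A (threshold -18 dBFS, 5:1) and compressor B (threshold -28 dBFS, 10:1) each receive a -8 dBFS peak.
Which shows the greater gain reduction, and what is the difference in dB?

A: GR = 10 − 10/5 = 8 dB.
B: GR = 20 − 20/10 = 18 dB.
Difference: 10 dB in favour of B.

B, by 10 dB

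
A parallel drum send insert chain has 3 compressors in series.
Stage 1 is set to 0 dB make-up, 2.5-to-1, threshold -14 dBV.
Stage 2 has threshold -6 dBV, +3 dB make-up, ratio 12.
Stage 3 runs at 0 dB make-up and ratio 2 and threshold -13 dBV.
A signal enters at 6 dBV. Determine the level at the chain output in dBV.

Stage 1: 20 dB above -14 dBV, reduced 2.5:1 to 8 dB above → -6 dBV.
Stage 2: -6 dBV ≤ -6 dBV, so stage 2 doesn't engage; make-up brings it to -3 dBV.
Stage 3: overshoot 10 dB → 10/2 = 5 dB → -8 dBV.

-8 dBV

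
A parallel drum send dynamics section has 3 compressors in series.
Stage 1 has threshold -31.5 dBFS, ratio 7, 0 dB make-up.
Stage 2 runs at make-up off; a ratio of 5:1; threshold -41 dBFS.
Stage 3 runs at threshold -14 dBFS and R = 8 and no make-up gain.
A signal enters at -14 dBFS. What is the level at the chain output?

-38.6 dBFS

Stage 1: 17.5 dB above -31.5 dBFS, reduced 7:1 to 2.5 dB above → -29 dBFS.
Stage 2: 12 dB above -41 dBFS, reduced 5:1 to 2.4 dB above → -38.6 dBFS.
Stage 3: -38.6 dBFS is at or below the -14 dBFS threshold — no compression; output -38.6 dBFS.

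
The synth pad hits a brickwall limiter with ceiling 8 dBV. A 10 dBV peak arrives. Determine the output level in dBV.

8 dBV

The limiter clamps the peak to its 8 dBV ceiling.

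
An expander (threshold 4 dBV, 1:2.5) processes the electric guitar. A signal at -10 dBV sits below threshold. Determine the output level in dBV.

-31 dBV

Undershoot = 4 − (-10) = 14 dB.
At 1:2.5, that expands to 35 dB under threshold.
Output = 4 − 35 = -31 dBV.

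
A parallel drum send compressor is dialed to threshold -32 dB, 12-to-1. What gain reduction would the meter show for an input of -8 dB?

22 dB

-8 dB exceeds the threshold by 24 dB.
At 12:1, output sits 24/12 = 2 dB above threshold.
GR = overshoot in − overshoot out = 24 − 2 = 22 dB.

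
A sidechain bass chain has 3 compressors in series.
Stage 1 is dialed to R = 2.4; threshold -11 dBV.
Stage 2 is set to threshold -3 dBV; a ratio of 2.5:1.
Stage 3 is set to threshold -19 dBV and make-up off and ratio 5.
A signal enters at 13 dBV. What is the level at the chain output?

Stage 1: overshoot 24 dB → 24/2.4 = 10 dB → -1 dBV.
Stage 2: 2 dB above -3 dBV, reduced 2.5:1 to 0.8 dB above → -2.2 dBV.
Stage 3: 16.8 dB above -19 dBV, reduced 5:1 to 3.36 dB above → -15.64 dBV.

-15.64 dBV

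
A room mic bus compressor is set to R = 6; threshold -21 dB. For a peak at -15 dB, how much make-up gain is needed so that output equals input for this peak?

Without make-up, output = threshold + overshoot/6 = -21 + 1 = -20 dB.
Gap to target: 5 dB.

5 dB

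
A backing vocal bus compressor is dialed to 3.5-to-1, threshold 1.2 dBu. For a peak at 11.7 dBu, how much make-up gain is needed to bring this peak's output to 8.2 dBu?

4 dB

Without make-up, output = threshold + overshoot/3.5 = 1.2 + 3 = 4.2 dBu.
Gap to target: 4 dB.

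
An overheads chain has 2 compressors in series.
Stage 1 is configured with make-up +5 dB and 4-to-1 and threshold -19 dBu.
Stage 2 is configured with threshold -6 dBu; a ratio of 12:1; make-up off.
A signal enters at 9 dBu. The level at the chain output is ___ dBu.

-7 dBu

Stage 1: 28 dB above -19 dBu, reduced 4:1 to 7 dB above → -12 dBu; +5 dB make-up → -7 dBu.
Stage 2: -7 dBu ≤ -6 dBu, so stage 2 doesn't engage; output -7 dBu.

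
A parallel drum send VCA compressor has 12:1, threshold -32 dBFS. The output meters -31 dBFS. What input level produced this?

The compressed level sits -31 − (-32) = 1 dB over threshold.
Input overshoot = R × output overshoot = 12 dB → input = -32 + 12 = -20 dBFS.

-20 dBFS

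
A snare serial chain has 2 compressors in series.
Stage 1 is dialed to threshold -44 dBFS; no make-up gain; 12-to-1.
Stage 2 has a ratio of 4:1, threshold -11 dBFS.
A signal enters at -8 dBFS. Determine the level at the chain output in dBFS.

-41 dBFS

Stage 1: -8 dBFS is 36 dB over -44 dBFS; at 12:1 that becomes 3 dB over, giving -41 dBFS.
Stage 2: below threshold (-41 ≤ -11); passes unchanged; output -41 dBFS.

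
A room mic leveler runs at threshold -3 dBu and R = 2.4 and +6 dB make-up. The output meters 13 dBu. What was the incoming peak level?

21 dBu

Before make-up, the level was 13 − 6 = 7 dBu.
The compressed level sits 7 − (-3) = 10 dB over threshold.
Before 2.4:1 compression the overshoot was 10 × 2.4 = 24 dB, so input = -3 + 24 = 21 dBu.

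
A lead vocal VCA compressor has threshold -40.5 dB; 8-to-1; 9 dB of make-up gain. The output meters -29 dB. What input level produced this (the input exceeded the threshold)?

-20.5 dB

Stripping the +9 dB make-up gives -38 dB at the gain stage.
Post-compression overshoot = -38 − (-40.5) = 2.5 dB.
Input overshoot = R × output overshoot = 20 dB → input = -40.5 + 20 = -20.5 dB.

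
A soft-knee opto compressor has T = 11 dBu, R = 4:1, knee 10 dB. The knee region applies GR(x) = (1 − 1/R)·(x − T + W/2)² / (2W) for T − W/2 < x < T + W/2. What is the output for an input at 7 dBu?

6.9625 dBu

x − T + W/2 = 7 − 11 + 5 = 1.
GR = (1 − 1/4) × 1² / 20 = 0.75 × 1 / 20 = 0.0375 dB.
Output = 7 − 0.0375 = 6.9625 dBu.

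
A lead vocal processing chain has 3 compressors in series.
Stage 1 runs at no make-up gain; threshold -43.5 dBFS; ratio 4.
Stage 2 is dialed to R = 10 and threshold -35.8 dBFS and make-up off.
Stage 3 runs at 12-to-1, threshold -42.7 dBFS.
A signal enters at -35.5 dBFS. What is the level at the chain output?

-42.6 dBFS

Stage 1: -35.5 dBFS is 8 dB over -43.5 dBFS; at 4:1 that becomes 2 dB over, giving -41.5 dBFS.
Stage 2: -41.5 dBFS is at or below the -35.8 dBFS threshold — no compression; output -41.5 dBFS.
Stage 3: 1.2 dB above -42.7 dBFS, reduced 12:1 to 0.1 dB above → -42.6 dBFS.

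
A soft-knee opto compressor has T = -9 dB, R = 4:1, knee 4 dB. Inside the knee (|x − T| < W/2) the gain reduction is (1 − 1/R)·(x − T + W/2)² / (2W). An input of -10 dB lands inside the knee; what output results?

-10.09375 dB

x − T + W/2 = -10 − (-9) + 2 = 1.
GR = (1 − 1/4) × 1² / 8 = 0.75 × 1 / 8 = 0.09375 dB.
Output = -10 − 0.09375 = -10.09375 dB.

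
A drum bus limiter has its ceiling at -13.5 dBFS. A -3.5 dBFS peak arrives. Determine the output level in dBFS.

A brickwall limiter is an ∞:1 compressor: any input above the ceiling is clamped to -13.5 dBFS.

-13.5 dBFS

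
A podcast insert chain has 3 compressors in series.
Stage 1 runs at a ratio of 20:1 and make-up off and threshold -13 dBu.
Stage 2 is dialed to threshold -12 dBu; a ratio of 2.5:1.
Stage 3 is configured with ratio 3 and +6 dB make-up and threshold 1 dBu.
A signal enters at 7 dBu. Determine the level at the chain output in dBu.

-6 dBu

Stage 1: 7 dBu is 20 dB over -13 dBu; at 20:1 that becomes 1 dB over, giving -12 dBu.
Stage 2: -12 dBu is at or below the -12 dBu threshold — no compression; output -12 dBu.
Stage 3: below threshold (-12 ≤ 1); passes unchanged; make-up brings it to -6 dBu.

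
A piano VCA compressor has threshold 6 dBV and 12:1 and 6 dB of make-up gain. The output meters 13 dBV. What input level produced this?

18 dBV

Stripping the +6 dB make-up gives 7 dBV at the gain stage.
The compressed level sits 7 − 6 = 1 dB over threshold.
Input overshoot = R × output overshoot = 12 dB → input = 6 + 12 = 18 dBV.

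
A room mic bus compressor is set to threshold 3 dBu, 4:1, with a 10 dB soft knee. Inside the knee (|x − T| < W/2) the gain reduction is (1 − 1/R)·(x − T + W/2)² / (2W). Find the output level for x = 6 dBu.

3.6 dBu

x − T + W/2 = 6 − 3 + 5 = 8.
GR = (1 − 1/4) × 8² / 20 = 0.75 × 64 / 20 = 2.4 dB.
Output = 6 − 2.4 = 3.6 dBu.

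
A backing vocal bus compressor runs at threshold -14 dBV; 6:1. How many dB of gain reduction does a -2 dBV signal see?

10 dB

Overshoot = -2 − (-14) = 12 dB.
After 6:1 compression the overshoot becomes 12/6 = 2 dB.
Gain reduction = 12 − 2 = 10 dB.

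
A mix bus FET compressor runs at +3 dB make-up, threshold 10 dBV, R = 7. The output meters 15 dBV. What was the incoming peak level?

24 dBV

Stripping the +3 dB make-up gives 12 dBV at the gain stage.
That's 2 dB above the 10 dBV threshold.
Input overshoot = R × output overshoot = 14 dB → input = 10 + 14 = 24 dBV.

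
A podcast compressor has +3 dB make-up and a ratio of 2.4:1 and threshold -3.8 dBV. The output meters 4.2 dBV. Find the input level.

Stripping the +3 dB make-up gives 1.2 dBV at the gain stage.
That's 5 dB above the -3.8 dBV threshold.
Before 2.4:1 compression the overshoot was 5 × 2.4 = 12 dB, so input = -3.8 + 12 = 8.2 dBV.

8.2 dBV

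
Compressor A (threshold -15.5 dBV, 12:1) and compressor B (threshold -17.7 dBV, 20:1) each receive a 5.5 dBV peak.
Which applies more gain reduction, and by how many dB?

B, by 2.79 dB

A: 21 dB over, compressed to 1.75 dB over, so 19.25 dB of GR.
B: 23.2 dB over, compressed to 1.16 dB over, so 22.04 dB of GR.
B applies 2.79 dB more gain reduction.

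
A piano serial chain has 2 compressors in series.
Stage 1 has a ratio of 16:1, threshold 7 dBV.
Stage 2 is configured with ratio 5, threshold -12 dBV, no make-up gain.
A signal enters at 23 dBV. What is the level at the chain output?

Stage 1: 16 dB above 7 dBV, reduced 16:1 to 1 dB above → 8 dBV.
Stage 2: overshoot 20 dB → 20/5 = 4 dB → -8 dBV.

-8 dBV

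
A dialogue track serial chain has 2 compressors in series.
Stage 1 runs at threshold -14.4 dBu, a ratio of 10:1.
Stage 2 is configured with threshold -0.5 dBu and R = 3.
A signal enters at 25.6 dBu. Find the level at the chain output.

-10.4 dBu

Stage 1: overshoot 40 dB → 40/10 = 4 dB → -10.4 dBu.
Stage 2: below threshold (-10.4 ≤ -0.5); passes unchanged; output -10.4 dBu.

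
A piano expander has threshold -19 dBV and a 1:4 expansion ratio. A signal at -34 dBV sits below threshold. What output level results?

Below threshold, a 1:4 expander applies gain = (4−1)×(T − x) of attenuation.
(4−1) × 15 = 45 dB, so output = -34 − 45 = -79 dBV.

-79 dBV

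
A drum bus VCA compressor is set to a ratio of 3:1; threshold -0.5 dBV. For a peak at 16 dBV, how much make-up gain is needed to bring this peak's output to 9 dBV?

4 dB

Overshoot 16.5 dB → 16.5/3 = 5.5 dB after compression, so the compressed level is -0.5 + 5.5 = 5 dBV.
Make-up = target − compressed = 9 − 5 = 4 dB.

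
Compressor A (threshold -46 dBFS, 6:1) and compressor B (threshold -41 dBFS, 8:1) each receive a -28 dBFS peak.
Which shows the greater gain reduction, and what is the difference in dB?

A: 18 dB over, compressed to 3 dB over, so 15 dB of GR.
B: 13 dB over, compressed to 1.625 dB over, so 11.375 dB of GR.
Difference: 3.625 dB in favour of A.

A, by 3.625 dB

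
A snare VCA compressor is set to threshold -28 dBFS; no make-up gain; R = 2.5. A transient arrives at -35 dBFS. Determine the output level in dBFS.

-35 dBFS

-35 dBFS is 7 dB below the -28 dBFS threshold, so no gain reduction is applied.
Output = input = -35 dBFS.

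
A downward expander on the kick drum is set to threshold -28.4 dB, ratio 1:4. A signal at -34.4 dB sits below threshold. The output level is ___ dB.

The input is 6 dB below the -28.4 dB threshold.
A 1:4 expander multiplies undershoot by 4: 6 × 4 = 24 dB below threshold.
Output = -28.4 − 24 = -52.4 dB.

-52.4 dB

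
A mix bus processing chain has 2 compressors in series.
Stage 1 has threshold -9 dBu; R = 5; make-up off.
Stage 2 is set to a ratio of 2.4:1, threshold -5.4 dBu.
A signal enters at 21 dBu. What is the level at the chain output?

Stage 1: overshoot 30 dB → 30/5 = 6 dB → -3 dBu.
Stage 2: overshoot 2.4 dB → 2.4/2.4 = 1 dB → -4.4 dBu.

-4.4 dBu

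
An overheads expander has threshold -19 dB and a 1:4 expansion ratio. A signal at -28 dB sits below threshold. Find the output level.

-55 dB

Undershoot = (-19) − (-28) = 9 dB.
At 1:4, that expands to 36 dB under threshold.
Output = -19 − 36 = -55 dB.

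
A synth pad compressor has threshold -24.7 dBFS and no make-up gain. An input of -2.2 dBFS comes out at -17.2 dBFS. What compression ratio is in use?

3:1

Input overshoot = -2.2 − (-24.7) = 22.5 dB; output overshoot = -17.2 − (-24.7) = 7.5 dB.
Ratio = 22.5 / 7.5 = 3.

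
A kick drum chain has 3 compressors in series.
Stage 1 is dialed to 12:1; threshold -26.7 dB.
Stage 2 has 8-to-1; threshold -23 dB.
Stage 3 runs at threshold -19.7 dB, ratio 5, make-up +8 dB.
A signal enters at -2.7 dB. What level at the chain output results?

-16.7 dB

Stage 1: 24 dB above -26.7 dB, reduced 12:1 to 2 dB above → -24.7 dB.
Stage 2: -24.7 dB is at or below the -23 dB threshold — no compression; output -24.7 dB.
Stage 3: below threshold (-24.7 ≤ -19.7); passes unchanged; make-up brings it to -16.7 dB.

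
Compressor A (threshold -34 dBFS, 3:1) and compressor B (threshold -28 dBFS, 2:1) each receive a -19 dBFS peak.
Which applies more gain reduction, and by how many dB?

A: GR = 15 − 15/3 = 10 dB.
B: GR = 9 − 9/2 = 4.5 dB.
A reduces 5.5 dB more.

A, by 5.5 dB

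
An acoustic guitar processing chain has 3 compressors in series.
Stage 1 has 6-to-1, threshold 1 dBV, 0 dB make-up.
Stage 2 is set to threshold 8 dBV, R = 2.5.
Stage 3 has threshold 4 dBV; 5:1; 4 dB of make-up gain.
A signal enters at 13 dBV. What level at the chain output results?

Stage 1: 12 dB above 1 dBV, reduced 6:1 to 2 dB above → 3 dBV.
Stage 2: below threshold (3 ≤ 8); passes unchanged; output 3 dBV.
Stage 3: 3 dBV ≤ 4 dBV, so stage 3 doesn't engage; make-up brings it to 7 dBV.

7 dBV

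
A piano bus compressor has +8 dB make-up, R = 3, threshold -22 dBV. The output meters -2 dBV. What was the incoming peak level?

14 dBV

Remove make-up: -2 − 8 = -10 dBV.
That's 12 dB above the -22 dBV threshold.
Undo the ratio: input overshoot = 12 × 3 = 36 dB, giving input = 14 dBV.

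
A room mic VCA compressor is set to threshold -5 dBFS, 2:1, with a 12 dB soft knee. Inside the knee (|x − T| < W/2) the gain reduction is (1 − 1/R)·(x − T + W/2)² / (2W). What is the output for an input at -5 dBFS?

-5.75 dBFS

x − T + W/2 = -5 − (-5) + 6 = 6.
GR = (1 − 1/2) × 6² / 24 = 0.5 × 36 / 24 = 0.75 dB.
Output = -5 − 0.75 = -5.75 dBFS.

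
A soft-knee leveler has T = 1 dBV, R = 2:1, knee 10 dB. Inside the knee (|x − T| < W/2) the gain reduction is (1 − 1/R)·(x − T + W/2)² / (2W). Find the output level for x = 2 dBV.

1.1 dBV

x − T + W/2 = 2 − 1 + 5 = 6.
GR = (1 − 1/2) × 6² / 20 = 0.5 × 36 / 20 = 0.9 dB.
Output = 2 − 0.9 = 1.1 dBV.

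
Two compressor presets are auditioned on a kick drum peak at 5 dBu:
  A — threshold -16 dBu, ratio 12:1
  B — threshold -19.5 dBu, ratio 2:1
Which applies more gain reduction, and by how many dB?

A: overshoot 21 dB → output overshoot 1.75 dB → GR 19.25 dB.
B: overshoot 24.5 dB → output overshoot 12.25 dB → GR 12.25 dB.
A applies 7 dB more gain reduction.

A, by 7 dB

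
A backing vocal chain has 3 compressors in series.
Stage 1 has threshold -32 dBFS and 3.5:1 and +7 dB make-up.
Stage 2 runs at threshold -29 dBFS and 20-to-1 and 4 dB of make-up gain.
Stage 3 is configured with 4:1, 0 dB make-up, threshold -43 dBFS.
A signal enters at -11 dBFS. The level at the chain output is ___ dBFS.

-38.375 dBFS

Stage 1: -11 dBFS is 21 dB over -32 dBFS; at 3.5:1 that becomes 6 dB over, giving -26 dBFS; +7 dB make-up → -19 dBFS.
Stage 2: 10 dB above -29 dBFS, reduced 20:1 to 0.5 dB above → -28.5 dBFS; +4 dB make-up → -24.5 dBFS.
Stage 3: overshoot 18.5 dB → 18.5/4 = 4.625 dB → -38.375 dBFS.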